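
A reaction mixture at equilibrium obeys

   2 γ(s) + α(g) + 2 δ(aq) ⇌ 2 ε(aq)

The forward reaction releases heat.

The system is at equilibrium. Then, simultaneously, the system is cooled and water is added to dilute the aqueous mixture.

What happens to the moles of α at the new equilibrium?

The forward reaction is exothermic. Lowering T favours the exothermic direction — shift to the right.
Dilution scales every aqueous concentration by the same factor. Δn_aq = 2 − 2 = 0, so Q is unchanged — no shift.
The net shift is to the right. α is a reactant, so its amount decreases.

decreases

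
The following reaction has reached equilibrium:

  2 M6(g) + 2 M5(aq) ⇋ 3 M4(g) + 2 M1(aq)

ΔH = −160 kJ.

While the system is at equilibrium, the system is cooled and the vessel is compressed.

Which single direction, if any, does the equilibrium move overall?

cannot be determined

The forward reaction is exothermic. Lowering T favours the exothermic direction — shift to the right.
Gas moles: reactants 2, products 3 (Δn_gas = +1). Compression shifts the system toward the side with fewer moles of gas — to the left.
The individual effects push in opposite directions; without quantitative information the net direction cannot be determined.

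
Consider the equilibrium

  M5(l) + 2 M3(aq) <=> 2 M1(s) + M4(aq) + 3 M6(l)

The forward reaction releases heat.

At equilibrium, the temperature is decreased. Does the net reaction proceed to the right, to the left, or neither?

right

The forward reaction is exothermic. Lowering T favours the exothermic direction — shift to the right.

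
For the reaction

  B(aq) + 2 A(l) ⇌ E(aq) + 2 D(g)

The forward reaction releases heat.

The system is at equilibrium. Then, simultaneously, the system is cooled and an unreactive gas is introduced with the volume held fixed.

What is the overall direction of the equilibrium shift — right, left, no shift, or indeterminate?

right

The forward reaction is exothermic. Lowering T favours the exothermic direction — shift to the right.
At constant volume, adding an inert gas leaves every reacting species' partial pressure unchanged, so Q is unchanged — no shift from this change.
Only the nonzero effect(s) matter; the net shift is to the right.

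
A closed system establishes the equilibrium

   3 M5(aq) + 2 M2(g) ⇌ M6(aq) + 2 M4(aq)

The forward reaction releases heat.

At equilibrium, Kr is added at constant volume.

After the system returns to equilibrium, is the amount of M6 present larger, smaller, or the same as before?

At constant volume, adding an inert gas leaves every reacting species' partial pressure unchanged, so Q is unchanged — no shift from this change.
No net shift occurs, so the amount of M6 is unchanged.

unchanged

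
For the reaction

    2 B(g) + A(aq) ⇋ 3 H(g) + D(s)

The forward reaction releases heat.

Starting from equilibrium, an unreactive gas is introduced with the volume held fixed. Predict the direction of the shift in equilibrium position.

no shift

At constant volume, adding an inert gas leaves every reacting species' partial pressure unchanged, so Q is unchanged — no shift from this change.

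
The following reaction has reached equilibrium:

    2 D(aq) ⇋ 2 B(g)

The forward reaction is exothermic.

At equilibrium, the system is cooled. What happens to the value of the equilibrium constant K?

increases

K depends on temperature via the van 't Hoff relation. The forward reaction is exothermic, so lowering T increases K.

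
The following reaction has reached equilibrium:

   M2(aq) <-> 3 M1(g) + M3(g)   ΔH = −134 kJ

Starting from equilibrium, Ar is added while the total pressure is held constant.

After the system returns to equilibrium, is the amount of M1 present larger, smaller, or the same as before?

increases

Adding inert gas at constant total pressure expands the volume and lowers every reacting partial pressure. With Δn_gas = 4 − 0 = +4, Q moves away from K toward the side with fewer gas moles, so the system shifts toward the side with more gas moles — to the right.
The net shift is to the right. M1 is a product, so its amount increases.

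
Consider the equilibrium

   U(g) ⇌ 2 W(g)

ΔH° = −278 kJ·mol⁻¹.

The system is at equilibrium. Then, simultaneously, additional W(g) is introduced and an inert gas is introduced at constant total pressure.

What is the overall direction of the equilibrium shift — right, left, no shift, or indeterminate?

cannot be determined

Adding W (g), a product, drives the reaction to the left.
Adding inert gas at constant total pressure expands the volume and lowers every reacting partial pressure. With Δn_gas = 2 − 1 = +1, Q moves away from K toward the side with fewer gas moles, so the system shifts toward the side with more gas moles — to the right.
The individual effects push in opposite directions; without quantitative information the net direction cannot be determined.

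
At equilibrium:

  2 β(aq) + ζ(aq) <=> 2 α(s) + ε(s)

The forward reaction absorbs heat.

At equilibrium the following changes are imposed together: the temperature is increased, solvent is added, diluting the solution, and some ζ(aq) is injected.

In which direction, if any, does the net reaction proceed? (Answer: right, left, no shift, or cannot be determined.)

The forward reaction is endothermic. Raising T favours the endothermic direction — shift to the right.
Dilution lowers every aqueous concentration by the same factor. Δn_aq = 0 − 3 = -3, so the system shifts toward the side with more dissolved moles — to the left.
Adding ζ (aq), a reactant, drives the reaction to the right.
The individual effects push in opposite directions; without quantitative information the net direction cannot be determined.

cannot be determined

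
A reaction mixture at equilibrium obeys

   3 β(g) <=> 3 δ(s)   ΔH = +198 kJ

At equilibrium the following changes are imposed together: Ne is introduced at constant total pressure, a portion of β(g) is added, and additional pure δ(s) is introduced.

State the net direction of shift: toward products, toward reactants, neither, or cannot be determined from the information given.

cannot be determined

Adding inert gas at constant total pressure expands the volume and lowers every reacting partial pressure. With Δn_gas = 0 − 3 = -3, Q moves away from K toward the side with fewer gas moles, so the system shifts toward the side with more gas moles — to the left.
Adding β (g), a reactant, drives the reaction to the right.
δ is a pure solid; its activity is 1 regardless of amount, so Q is unaffected — no shift from this change.
The individual effects push in opposite directions; without quantitative information the net direction cannot be determined.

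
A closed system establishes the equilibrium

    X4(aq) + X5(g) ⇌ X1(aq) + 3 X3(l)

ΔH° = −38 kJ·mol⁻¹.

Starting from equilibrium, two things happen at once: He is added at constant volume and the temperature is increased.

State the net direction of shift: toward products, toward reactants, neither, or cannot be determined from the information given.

left

At constant volume, adding an inert gas leaves every reacting species' partial pressure unchanged, so Q is unchanged — no shift from this change.
The forward reaction is exothermic. Raising T favours the endothermic direction — shift to the left.
Only the nonzero effect(s) matter; the net shift is to the left.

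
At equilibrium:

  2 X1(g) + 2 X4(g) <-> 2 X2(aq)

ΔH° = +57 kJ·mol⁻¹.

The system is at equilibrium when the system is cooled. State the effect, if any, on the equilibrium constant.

decreases

K depends on temperature via the van 't Hoff relation. The forward reaction is endothermic, so lowering T decreases K.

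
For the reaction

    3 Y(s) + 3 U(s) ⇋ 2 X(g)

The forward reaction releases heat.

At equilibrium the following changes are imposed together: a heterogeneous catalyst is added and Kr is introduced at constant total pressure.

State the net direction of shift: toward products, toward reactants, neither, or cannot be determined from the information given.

A catalyst speeds both forward and reverse rates equally; it changes neither Q nor K — no shift from this change.
Adding inert gas at constant total pressure expands the volume and lowers every reacting partial pressure. With Δn_gas = 2 − 0 = +2, Q moves away from K toward the side with fewer gas moles, so the system shifts toward the side with more gas moles — to the right.
Only the nonzero effect(s) matter; the net shift is to the right.

right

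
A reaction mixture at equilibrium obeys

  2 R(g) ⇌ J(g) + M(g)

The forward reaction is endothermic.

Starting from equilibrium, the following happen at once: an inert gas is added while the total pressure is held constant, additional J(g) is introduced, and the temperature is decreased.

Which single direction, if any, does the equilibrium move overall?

Adding inert gas at constant total pressure expands the volume, scaling every reacting partial pressure by the same factor. Δn_gas = 2 − 2 = 0, so Q is unchanged — no shift.
Adding J (g), a product, drives the reaction to the left.
The forward reaction is endothermic. Lowering T favours the exothermic direction — shift to the left.
Only the nonzero effect(s) matter; the net shift is to the left.

left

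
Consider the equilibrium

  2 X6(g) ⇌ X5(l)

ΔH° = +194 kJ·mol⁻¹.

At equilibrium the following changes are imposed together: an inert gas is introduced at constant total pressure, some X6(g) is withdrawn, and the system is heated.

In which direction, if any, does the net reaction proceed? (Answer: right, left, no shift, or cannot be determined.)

cannot be determined

Adding inert gas at constant total pressure expands the volume and lowers every reacting partial pressure. With Δn_gas = 0 − 2 = -2, Q moves away from K toward the side with fewer gas moles, so the system shifts toward the side with more gas moles — to the left.
Removing X6 (g), a reactant, drives the reaction to the left.
The forward reaction is endothermic. Raising T favours the endothermic direction — shift to the right.
The individual effects push in opposite directions; without quantitative information the net direction cannot be determined.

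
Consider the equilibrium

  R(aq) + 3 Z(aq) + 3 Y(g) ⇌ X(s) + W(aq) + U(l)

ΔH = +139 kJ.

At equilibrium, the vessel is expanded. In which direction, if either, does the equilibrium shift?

Gas moles: reactants 3, products 0 (Δn_gas = -3). Expansion shifts the system toward the side with more moles of gas — to the left.

left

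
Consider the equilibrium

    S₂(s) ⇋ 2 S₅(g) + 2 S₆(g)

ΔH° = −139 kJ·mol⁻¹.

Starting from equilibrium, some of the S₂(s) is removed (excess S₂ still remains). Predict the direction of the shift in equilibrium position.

S₂ is a pure solid; its activity is 1 regardless of amount, so Q is unaffected — no shift from this change.

no shift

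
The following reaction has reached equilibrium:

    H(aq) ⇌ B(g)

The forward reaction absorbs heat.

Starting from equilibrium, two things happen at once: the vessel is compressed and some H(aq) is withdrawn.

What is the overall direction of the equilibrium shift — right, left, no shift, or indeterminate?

left

Gas moles: reactants 0, products 1 (Δn_gas = +1). Compression shifts the system toward the side with fewer moles of gas — to the left.
Removing H (aq), a reactant, drives the reaction to the left.
All effects act in the same direction — net shift to the left.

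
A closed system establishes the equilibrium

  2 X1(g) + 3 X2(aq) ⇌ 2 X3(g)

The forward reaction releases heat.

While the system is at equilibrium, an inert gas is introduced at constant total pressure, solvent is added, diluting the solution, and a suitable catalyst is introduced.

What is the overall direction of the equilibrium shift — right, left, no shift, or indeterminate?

left

Adding inert gas at constant total pressure expands the volume, scaling every reacting partial pressure by the same factor. Δn_gas = 2 − 2 = 0, so Q is unchanged — no shift.
Dilution lowers every aqueous concentration by the same factor. Δn_aq = 0 − 3 = -3, so the system shifts toward the side with more dissolved moles — to the left.
A catalyst speeds both forward and reverse rates equally; it changes neither Q nor K — no shift from this change.
Only the nonzero effect(s) matter; the net shift is to the left.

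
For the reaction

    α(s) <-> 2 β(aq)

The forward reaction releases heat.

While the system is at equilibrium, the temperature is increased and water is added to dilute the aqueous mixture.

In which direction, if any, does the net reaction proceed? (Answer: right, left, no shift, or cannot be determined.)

cannot be determined

The forward reaction is exothermic. Raising T favours the endothermic direction — shift to the left.
Dilution lowers every aqueous concentration by the same factor. Δn_aq = 2 − 0 = +2, so the system shifts toward the side with more dissolved moles — to the right.
The individual effects push in opposite directions; without quantitative information the net direction cannot be determined.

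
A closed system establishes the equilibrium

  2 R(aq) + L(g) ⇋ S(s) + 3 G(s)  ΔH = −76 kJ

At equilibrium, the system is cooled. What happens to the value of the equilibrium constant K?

increases

K depends on temperature via the van 't Hoff relation. The forward reaction is exothermic, so lowering T increases K.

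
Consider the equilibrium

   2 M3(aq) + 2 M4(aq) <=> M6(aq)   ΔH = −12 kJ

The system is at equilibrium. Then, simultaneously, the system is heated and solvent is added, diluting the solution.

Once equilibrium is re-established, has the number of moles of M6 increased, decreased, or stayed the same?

The forward reaction is exothermic. Raising T favours the endothermic direction — shift to the left.
Dilution lowers every aqueous concentration by the same factor. Δn_aq = 1 − 4 = -3, so the system shifts toward the side with more dissolved moles — to the left.
The net shift is to the left. M6 is a product, so its amount decreases.

decreases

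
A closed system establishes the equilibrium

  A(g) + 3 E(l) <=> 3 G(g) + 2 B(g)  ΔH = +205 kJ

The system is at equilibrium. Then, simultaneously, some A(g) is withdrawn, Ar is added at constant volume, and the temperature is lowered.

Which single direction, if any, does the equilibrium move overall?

left

Removing A (g), a reactant, drives the reaction to the left.
At constant volume, adding an inert gas leaves every reacting species' partial pressure unchanged, so Q is unchanged — no shift from this change.
The forward reaction is endothermic. Lowering T favours the exothermic direction — shift to the left.
Only the nonzero effect(s) matter; the net shift is to the left.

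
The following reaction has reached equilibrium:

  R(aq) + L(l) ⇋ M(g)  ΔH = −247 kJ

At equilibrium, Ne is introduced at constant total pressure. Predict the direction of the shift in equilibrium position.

Adding inert gas at constant total pressure expands the volume and lowers every reacting partial pressure. With Δn_gas = 1 − 0 = +1, Q moves away from K toward the side with fewer gas moles, so the system shifts toward the side with more gas moles — to the right.

right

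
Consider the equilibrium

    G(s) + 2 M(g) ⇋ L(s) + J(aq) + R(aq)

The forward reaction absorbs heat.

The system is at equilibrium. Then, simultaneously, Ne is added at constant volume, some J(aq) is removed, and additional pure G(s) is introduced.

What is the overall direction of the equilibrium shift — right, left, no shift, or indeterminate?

At constant volume, adding an inert gas leaves every reacting species' partial pressure unchanged, so Q is unchanged — no shift from this change.
Removing J (aq), a product, drives the reaction to the right.
G is a pure solid; its activity is 1 regardless of amount, so Q is unaffected — no shift from this change.
Only the nonzero effect(s) matter; the net shift is to the right.

right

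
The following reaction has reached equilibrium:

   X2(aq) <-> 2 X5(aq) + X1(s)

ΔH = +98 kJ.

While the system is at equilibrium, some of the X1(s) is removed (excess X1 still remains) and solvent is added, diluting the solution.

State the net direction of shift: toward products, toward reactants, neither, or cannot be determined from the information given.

X1 is a pure solid; its activity is 1 regardless of amount, so Q is unaffected — no shift from this change.
Dilution lowers every aqueous concentration by the same factor. Δn_aq = 2 − 1 = +1, so the system shifts toward the side with more dissolved moles — to the right.
Only the nonzero effect(s) matter; the net shift is to the right.

right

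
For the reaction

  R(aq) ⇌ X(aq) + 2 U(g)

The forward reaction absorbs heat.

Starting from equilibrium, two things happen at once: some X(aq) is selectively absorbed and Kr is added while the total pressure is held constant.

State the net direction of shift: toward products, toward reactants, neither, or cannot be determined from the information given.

right

Removing X (aq), a product, drives the reaction to the right.
Adding inert gas at constant total pressure expands the volume and lowers every reacting partial pressure. With Δn_gas = 2 − 0 = +2, Q moves away from K toward the side with fewer gas moles, so the system shifts toward the side with more gas moles — to the right.
All effects act in the same direction — net shift to the right.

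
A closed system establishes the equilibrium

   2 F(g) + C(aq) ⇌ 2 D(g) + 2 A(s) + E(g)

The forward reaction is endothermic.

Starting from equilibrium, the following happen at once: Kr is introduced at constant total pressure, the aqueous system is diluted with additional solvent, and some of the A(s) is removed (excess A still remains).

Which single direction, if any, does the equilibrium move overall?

cannot be determined

Adding inert gas at constant total pressure expands the volume and lowers every reacting partial pressure. With Δn_gas = 3 − 2 = +1, Q moves away from K toward the side with fewer gas moles, so the system shifts toward the side with more gas moles — to the right.
Dilution lowers every aqueous concentration by the same factor. Δn_aq = 0 − 1 = -1, so the system shifts toward the side with more dissolved moles — to the left.
A is a pure solid; its activity is 1 regardless of amount, so Q is unaffected — no shift from this change.
The individual effects push in opposite directions; without quantitative information the net direction cannot be determined.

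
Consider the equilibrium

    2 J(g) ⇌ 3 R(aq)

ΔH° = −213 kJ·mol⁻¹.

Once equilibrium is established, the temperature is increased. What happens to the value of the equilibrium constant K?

decreases

K depends on temperature via the van 't Hoff relation. The forward reaction is exothermic, so raising T decreases K.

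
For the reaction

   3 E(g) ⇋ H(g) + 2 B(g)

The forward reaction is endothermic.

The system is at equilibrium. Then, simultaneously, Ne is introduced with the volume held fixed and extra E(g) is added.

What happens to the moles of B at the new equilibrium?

At constant volume, adding an inert gas leaves every reacting species' partial pressure unchanged, so Q is unchanged — no shift from this change.
Adding E (g), a reactant, drives the reaction to the right.
The net shift is to the right. B is a product, so its amount increases.

increases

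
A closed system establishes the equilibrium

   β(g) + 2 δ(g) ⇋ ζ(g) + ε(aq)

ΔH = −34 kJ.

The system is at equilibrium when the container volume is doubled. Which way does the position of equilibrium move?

left

Gas moles: reactants 3, products 1 (Δn_gas = -2). Expansion shifts the system toward the side with more moles of gas — to the left.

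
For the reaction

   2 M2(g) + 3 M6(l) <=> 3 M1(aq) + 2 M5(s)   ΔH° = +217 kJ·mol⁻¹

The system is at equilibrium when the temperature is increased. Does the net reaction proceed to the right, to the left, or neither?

The forward reaction is endothermic. Raising T favours the endothermic direction — shift to the right.

right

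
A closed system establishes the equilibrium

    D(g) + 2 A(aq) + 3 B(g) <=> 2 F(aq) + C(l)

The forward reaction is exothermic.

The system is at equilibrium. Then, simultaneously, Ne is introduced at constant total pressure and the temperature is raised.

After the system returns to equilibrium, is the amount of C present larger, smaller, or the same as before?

Adding inert gas at constant total pressure expands the volume and lowers every reacting partial pressure. With Δn_gas = 0 − 4 = -4, Q moves away from K toward the side with fewer gas moles, so the system shifts toward the side with more gas moles — to the left.
The forward reaction is exothermic. Raising T favours the endothermic direction — shift to the left.
The net shift is to the left. C is a product, so its amount decreases.

decreases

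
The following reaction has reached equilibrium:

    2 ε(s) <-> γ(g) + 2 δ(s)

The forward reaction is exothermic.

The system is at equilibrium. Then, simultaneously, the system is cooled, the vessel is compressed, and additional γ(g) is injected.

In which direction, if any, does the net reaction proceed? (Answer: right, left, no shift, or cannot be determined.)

The forward reaction is exothermic. Lowering T favours the exothermic direction — shift to the right.
Gas moles: reactants 0, products 1 (Δn_gas = +1). Compression shifts the system toward the side with fewer moles of gas — to the left.
Adding γ (g), a product, drives the reaction to the left.
The individual effects push in opposite directions; without quantitative information the net direction cannot be determined.

cannot be determined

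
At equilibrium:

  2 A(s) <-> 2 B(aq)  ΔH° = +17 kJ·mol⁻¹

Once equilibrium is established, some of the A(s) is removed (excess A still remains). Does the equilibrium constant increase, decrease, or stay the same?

unchanged

The equilibrium constant depends only on temperature. This perturbation changes neither the position of equilibrium nor K.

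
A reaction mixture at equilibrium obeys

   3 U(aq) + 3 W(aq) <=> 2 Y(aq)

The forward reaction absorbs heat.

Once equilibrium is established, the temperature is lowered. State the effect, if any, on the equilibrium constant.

K depends on temperature via the van 't Hoff relation. The forward reaction is endothermic, so lowering T decreases K.

decreases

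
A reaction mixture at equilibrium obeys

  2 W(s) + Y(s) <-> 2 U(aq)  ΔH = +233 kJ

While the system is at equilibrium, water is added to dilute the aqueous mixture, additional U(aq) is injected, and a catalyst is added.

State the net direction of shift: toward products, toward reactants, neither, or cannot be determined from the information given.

Dilution lowers every aqueous concentration by the same factor. Δn_aq = 2 − 0 = +2, so the system shifts toward the side with more dissolved moles — to the right.
Adding U (aq), a product, drives the reaction to the left.
A catalyst speeds both forward and reverse rates equally; it changes neither Q nor K — no shift from this change.
The individual effects push in opposite directions; without quantitative information the net direction cannot be determined.

cannot be determined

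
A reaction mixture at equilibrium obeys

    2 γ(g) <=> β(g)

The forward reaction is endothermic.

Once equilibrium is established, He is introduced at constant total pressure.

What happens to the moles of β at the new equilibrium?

decreases

Adding inert gas at constant total pressure expands the volume and lowers every reacting partial pressure. With Δn_gas = 1 − 2 = -1, Q moves away from K toward the side with fewer gas moles, so the system shifts toward the side with more gas moles — to the left.
The net shift is to the left. β is a product, so its amount decreases.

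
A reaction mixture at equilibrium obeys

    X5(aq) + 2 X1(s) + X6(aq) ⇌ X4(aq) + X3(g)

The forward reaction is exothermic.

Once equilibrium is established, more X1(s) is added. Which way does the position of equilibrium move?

no shift

X1 is a pure solid; its activity is 1 regardless of amount, so Q is unaffected — no shift from this change.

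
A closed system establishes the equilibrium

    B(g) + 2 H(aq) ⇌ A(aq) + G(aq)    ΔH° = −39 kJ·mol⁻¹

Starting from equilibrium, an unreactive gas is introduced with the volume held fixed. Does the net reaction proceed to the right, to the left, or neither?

At constant volume, adding an inert gas leaves every reacting species' partial pressure unchanged, so Q is unchanged — no shift from this change.

no shift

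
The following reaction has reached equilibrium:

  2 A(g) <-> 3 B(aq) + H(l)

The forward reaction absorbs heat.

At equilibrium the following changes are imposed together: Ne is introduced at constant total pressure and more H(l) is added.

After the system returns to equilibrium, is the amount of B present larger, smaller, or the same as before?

decreases

Adding inert gas at constant total pressure expands the volume and lowers every reacting partial pressure. With Δn_gas = 0 − 2 = -2, Q moves away from K toward the side with fewer gas moles, so the system shifts toward the side with more gas moles — to the left.
H is a pure liquid; its activity is 1 regardless of amount, so Q is unaffected — no shift from this change.
The net shift is to the left. B is a product, so its amount decreases.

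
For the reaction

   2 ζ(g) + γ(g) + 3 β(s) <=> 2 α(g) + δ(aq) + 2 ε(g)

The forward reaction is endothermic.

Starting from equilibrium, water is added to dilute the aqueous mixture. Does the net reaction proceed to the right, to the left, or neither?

right

Dilution lowers every aqueous concentration by the same factor. Δn_aq = 1 − 0 = +1, so the system shifts toward the side with more dissolved moles — to the right.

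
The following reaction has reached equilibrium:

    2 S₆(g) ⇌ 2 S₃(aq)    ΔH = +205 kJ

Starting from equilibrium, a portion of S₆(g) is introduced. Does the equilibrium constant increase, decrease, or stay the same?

The equilibrium constant depends only on temperature. This perturbation may move the position of equilibrium, but since T is unchanged, K itself is unchanged.

unchanged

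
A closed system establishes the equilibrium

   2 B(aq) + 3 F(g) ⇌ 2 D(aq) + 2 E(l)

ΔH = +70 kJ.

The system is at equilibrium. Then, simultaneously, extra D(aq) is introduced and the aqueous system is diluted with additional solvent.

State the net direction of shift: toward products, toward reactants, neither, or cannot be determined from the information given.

Adding D (aq), a product, drives the reaction to the left.
Dilution scales every aqueous concentration by the same factor. Δn_aq = 2 − 2 = 0, so Q is unchanged — no shift.
Only the nonzero effect(s) matter; the net shift is to the left.

left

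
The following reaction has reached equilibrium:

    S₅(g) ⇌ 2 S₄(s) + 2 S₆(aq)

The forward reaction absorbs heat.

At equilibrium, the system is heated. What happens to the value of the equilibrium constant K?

increases

K depends on temperature via the van 't Hoff relation. The forward reaction is endothermic, so raising T increases K.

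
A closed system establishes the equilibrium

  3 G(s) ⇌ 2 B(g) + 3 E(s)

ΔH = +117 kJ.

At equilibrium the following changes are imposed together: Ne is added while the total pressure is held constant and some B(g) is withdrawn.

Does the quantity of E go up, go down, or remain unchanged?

increases

Adding inert gas at constant total pressure expands the volume and lowers every reacting partial pressure. With Δn_gas = 2 − 0 = +2, Q moves away from K toward the side with fewer gas moles, so the system shifts toward the side with more gas moles — to the right.
Removing B (g), a product, drives the reaction to the right.
The net shift is to the right. E is a product, so its amount increases.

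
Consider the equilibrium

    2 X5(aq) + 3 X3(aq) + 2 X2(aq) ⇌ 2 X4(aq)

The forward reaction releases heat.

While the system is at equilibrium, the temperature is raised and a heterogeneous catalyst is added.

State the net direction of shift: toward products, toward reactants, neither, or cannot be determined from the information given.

The forward reaction is exothermic. Raising T favours the endothermic direction — shift to the left.
A catalyst speeds both forward and reverse rates equally; it changes neither Q nor K — no shift from this change.
Only the nonzero effect(s) matter; the net shift is to the left.

left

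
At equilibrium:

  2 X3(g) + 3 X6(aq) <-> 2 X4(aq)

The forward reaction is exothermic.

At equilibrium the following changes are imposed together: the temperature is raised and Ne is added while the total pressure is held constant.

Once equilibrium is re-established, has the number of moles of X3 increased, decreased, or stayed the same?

increases

The forward reaction is exothermic. Raising T favours the endothermic direction — shift to the left.
Adding inert gas at constant total pressure expands the volume and lowers every reacting partial pressure. With Δn_gas = 0 − 2 = -2, Q moves away from K toward the side with fewer gas moles, so the system shifts toward the side with more gas moles — to the left.
The net shift is to the left. X3 is a reactant, so its amount increases.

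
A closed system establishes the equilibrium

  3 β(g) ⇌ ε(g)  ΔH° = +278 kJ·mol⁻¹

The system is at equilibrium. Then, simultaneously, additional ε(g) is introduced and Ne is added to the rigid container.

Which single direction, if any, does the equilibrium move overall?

Adding ε (g), a product, drives the reaction to the left.
At constant volume, adding an inert gas leaves every reacting species' partial pressure unchanged, so Q is unchanged — no shift from this change.
Only the nonzero effect(s) matter; the net shift is to the left.

left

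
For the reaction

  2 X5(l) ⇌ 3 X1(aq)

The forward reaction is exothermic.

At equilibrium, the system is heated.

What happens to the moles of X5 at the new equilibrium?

The forward reaction is exothermic. Raising T favours the endothermic direction — shift to the left.
The net shift is to the left. X5 is a reactant, so its amount increases.

increases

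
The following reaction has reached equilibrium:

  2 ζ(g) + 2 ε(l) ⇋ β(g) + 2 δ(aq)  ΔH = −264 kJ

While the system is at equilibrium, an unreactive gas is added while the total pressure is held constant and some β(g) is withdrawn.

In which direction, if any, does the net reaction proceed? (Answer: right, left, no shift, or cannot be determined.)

Adding inert gas at constant total pressure expands the volume and lowers every reacting partial pressure. With Δn_gas = 1 − 2 = -1, Q moves away from K toward the side with fewer gas moles, so the system shifts toward the side with more gas moles — to the left.
Removing β (g), a product, drives the reaction to the right.
The individual effects push in opposite directions; without quantitative information the net direction cannot be determined.

cannot be determined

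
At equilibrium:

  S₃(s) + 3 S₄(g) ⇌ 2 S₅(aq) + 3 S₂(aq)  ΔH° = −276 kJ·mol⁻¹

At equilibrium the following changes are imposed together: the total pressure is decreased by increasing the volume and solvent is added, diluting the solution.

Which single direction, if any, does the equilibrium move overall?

Gas moles: reactants 3, products 0 (Δn_gas = -3). Expansion shifts the system toward the side with more moles of gas — to the left.
Dilution lowers every aqueous concentration by the same factor. Δn_aq = 5 − 0 = +5, so the system shifts toward the side with more dissolved moles — to the right.
The individual effects push in opposite directions; without quantitative information the net direction cannot be determined.

cannot be determined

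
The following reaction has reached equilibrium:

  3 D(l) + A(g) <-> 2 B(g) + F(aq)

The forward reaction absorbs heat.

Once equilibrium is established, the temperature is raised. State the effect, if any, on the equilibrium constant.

K depends on temperature via the van 't Hoff relation. The forward reaction is endothermic, so raising T increases K.

increases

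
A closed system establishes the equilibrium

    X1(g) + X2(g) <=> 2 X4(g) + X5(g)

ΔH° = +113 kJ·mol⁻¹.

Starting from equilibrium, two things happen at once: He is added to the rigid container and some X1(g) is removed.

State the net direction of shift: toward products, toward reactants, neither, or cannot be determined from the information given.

At constant volume, adding an inert gas leaves every reacting species' partial pressure unchanged, so Q is unchanged — no shift from this change.
Removing X1 (g), a reactant, drives the reaction to the left.
Only the nonzero effect(s) matter; the net shift is to the left.

left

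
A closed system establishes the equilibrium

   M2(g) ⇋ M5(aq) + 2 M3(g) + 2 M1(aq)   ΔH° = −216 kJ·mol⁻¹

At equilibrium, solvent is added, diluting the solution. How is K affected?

The equilibrium constant depends only on temperature. This perturbation may move the position of equilibrium, but since T is unchanged, K itself is unchanged.

unchanged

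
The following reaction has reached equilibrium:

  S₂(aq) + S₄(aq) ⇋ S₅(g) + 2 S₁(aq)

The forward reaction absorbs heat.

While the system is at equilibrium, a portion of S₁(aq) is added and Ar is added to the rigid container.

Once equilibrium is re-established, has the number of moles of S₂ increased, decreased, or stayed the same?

Adding S₁ (aq), a product, drives the reaction to the left.
At constant volume, adding an inert gas leaves every reacting species' partial pressure unchanged, so Q is unchanged — no shift from this change.
The net shift is to the left. S₂ is a reactant, so its amount increases.

increases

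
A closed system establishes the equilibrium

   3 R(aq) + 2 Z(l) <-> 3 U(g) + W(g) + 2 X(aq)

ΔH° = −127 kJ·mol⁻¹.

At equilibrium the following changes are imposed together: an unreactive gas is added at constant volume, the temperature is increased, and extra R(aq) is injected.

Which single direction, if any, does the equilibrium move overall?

At constant volume, adding an inert gas leaves every reacting species' partial pressure unchanged, so Q is unchanged — no shift from this change.
The forward reaction is exothermic. Raising T favours the endothermic direction — shift to the left.
Adding R (aq), a reactant, drives the reaction to the right.
The individual effects push in opposite directions; without quantitative information the net direction cannot be determined.

cannot be determined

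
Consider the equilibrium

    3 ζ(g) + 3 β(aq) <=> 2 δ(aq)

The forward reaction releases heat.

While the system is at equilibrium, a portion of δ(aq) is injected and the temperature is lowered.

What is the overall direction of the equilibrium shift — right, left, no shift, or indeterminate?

cannot be determined

Adding δ (aq), a product, drives the reaction to the left.
The forward reaction is exothermic. Lowering T favours the exothermic direction — shift to the right.
The individual effects push in opposite directions; without quantitative information the net direction cannot be determined.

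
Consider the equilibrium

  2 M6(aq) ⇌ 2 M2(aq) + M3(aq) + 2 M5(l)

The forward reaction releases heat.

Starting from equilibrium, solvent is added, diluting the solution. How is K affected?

unchanged

The equilibrium constant depends only on temperature. This perturbation may move the position of equilibrium, but since T is unchanged, K itself is unchanged.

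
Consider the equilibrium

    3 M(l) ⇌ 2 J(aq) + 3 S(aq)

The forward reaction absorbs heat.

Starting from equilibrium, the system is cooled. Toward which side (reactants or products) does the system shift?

The forward reaction is endothermic. Lowering T favours the exothermic direction — shift to the left.

left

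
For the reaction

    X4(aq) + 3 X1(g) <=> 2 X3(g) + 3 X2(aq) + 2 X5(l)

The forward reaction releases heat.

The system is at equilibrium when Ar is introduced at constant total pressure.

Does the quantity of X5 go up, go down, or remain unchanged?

Adding inert gas at constant total pressure expands the volume and lowers every reacting partial pressure. With Δn_gas = 2 − 3 = -1, Q moves away from K toward the side with fewer gas moles, so the system shifts toward the side with more gas moles — to the left.
The net shift is to the left. X5 is a product, so its amount decreases.

decreases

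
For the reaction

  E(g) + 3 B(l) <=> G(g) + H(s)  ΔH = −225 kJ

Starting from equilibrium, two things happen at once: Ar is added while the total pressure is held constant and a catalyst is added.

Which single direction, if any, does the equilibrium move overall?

no shift

Adding inert gas at constant total pressure expands the volume, scaling every reacting partial pressure by the same factor. Δn_gas = 1 − 1 = 0, so Q is unchanged — no shift.
A catalyst speeds both forward and reverse rates equally; it changes neither Q nor K — no shift from this change.
None of the changes alters Q relative to K, so there is no net shift.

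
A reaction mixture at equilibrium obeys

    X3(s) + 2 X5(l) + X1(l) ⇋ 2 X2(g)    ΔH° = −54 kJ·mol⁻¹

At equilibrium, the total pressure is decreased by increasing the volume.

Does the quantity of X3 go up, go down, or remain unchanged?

decreases

Gas moles: reactants 0, products 2 (Δn_gas = +2). Expansion shifts the system toward the side with more moles of gas — to the right.
The net shift is to the right. X3 is a reactant, so its amount decreases.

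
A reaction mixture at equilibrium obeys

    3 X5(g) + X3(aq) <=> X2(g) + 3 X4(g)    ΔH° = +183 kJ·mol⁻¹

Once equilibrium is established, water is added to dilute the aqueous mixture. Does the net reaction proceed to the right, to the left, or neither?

Dilution lowers every aqueous concentration by the same factor. Δn_aq = 0 − 1 = -1, so the system shifts toward the side with more dissolved moles — to the left.

left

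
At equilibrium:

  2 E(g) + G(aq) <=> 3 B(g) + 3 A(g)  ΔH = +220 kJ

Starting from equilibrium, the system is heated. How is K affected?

K depends on temperature via the van 't Hoff relation. The forward reaction is endothermic, so raising T increases K.

increases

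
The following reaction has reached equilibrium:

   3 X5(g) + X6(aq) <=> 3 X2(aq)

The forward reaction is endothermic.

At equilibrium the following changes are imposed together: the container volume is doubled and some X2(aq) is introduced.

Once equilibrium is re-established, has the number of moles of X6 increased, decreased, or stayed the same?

increases

Gas moles: reactants 3, products 0 (Δn_gas = -3). Expansion shifts the system toward the side with more moles of gas — to the left.
Adding X2 (aq), a product, drives the reaction to the left.
The net shift is to the left. X6 is a reactant, so its amount increases.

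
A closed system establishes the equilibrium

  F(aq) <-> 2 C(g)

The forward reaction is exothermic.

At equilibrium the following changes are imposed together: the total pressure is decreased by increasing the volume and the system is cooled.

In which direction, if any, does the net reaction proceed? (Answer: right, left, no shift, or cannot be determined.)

right

Gas moles: reactants 0, products 2 (Δn_gas = +2). Expansion shifts the system toward the side with more moles of gas — to the right.
The forward reaction is exothermic. Lowering T favours the exothermic direction — shift to the right.
All effects act in the same direction — net shift to the right.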